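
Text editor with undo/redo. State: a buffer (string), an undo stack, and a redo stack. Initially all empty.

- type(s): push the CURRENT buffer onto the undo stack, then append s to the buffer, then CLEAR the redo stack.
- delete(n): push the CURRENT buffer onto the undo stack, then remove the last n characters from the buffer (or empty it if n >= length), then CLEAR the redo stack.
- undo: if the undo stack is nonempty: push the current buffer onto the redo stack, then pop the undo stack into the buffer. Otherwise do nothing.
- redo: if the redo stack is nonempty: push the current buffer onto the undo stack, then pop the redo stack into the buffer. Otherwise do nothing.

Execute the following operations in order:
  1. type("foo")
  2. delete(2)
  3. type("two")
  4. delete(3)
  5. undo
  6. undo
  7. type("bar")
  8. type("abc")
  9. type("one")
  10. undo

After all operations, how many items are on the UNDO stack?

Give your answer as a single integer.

Answer: 4

Derivation:
After op 1 (type): buf='foo' undo_depth=1 redo_depth=0
After op 2 (delete): buf='f' undo_depth=2 redo_depth=0
After op 3 (type): buf='ftwo' undo_depth=3 redo_depth=0
After op 4 (delete): buf='f' undo_depth=4 redo_depth=0
After op 5 (undo): buf='ftwo' undo_depth=3 redo_depth=1
After op 6 (undo): buf='f' undo_depth=2 redo_depth=2
After op 7 (type): buf='fbar' undo_depth=3 redo_depth=0
After op 8 (type): buf='fbarabc' undo_depth=4 redo_depth=0
After op 9 (type): buf='fbarabcone' undo_depth=5 redo_depth=0
After op 10 (undo): buf='fbarabc' undo_depth=4 redo_depth=1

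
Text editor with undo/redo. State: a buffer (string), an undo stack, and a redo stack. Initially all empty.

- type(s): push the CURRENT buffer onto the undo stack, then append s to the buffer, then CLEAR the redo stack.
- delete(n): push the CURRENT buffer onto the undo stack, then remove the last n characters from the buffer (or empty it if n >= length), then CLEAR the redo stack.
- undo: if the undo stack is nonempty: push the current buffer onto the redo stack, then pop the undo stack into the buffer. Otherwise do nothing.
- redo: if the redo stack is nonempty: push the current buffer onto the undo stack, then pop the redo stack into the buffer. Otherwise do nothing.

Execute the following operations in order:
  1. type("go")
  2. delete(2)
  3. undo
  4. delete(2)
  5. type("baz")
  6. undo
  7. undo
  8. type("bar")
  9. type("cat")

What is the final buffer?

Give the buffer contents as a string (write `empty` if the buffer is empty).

After op 1 (type): buf='go' undo_depth=1 redo_depth=0
After op 2 (delete): buf='(empty)' undo_depth=2 redo_depth=0
After op 3 (undo): buf='go' undo_depth=1 redo_depth=1
After op 4 (delete): buf='(empty)' undo_depth=2 redo_depth=0
After op 5 (type): buf='baz' undo_depth=3 redo_depth=0
After op 6 (undo): buf='(empty)' undo_depth=2 redo_depth=1
After op 7 (undo): buf='go' undo_depth=1 redo_depth=2
After op 8 (type): buf='gobar' undo_depth=2 redo_depth=0
After op 9 (type): buf='gobarcat' undo_depth=3 redo_depth=0

Answer: gobarcat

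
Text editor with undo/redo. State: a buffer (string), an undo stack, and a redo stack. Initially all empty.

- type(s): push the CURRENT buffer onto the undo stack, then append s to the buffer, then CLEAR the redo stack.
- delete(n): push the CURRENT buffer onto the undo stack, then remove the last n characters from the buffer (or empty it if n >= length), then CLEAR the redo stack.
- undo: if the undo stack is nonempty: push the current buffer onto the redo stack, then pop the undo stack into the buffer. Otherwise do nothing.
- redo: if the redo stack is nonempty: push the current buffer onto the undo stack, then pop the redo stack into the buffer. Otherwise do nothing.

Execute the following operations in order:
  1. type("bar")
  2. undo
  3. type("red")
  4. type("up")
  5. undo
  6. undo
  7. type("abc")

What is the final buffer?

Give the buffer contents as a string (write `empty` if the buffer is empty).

After op 1 (type): buf='bar' undo_depth=1 redo_depth=0
After op 2 (undo): buf='(empty)' undo_depth=0 redo_depth=1
After op 3 (type): buf='red' undo_depth=1 redo_depth=0
After op 4 (type): buf='redup' undo_depth=2 redo_depth=0
After op 5 (undo): buf='red' undo_depth=1 redo_depth=1
After op 6 (undo): buf='(empty)' undo_depth=0 redo_depth=2
After op 7 (type): buf='abc' undo_depth=1 redo_depth=0

Answer: abc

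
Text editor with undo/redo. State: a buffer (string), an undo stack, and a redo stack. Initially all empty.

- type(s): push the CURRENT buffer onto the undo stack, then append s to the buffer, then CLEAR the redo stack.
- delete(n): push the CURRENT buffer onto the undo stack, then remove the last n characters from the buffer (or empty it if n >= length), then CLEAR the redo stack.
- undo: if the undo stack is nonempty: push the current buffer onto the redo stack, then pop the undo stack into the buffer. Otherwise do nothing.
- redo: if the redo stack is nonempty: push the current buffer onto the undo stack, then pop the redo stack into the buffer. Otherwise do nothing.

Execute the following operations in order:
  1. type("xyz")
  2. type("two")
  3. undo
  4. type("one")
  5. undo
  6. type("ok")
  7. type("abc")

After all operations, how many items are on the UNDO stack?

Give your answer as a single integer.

After op 1 (type): buf='xyz' undo_depth=1 redo_depth=0
After op 2 (type): buf='xyztwo' undo_depth=2 redo_depth=0
After op 3 (undo): buf='xyz' undo_depth=1 redo_depth=1
After op 4 (type): buf='xyzone' undo_depth=2 redo_depth=0
After op 5 (undo): buf='xyz' undo_depth=1 redo_depth=1
After op 6 (type): buf='xyzok' undo_depth=2 redo_depth=0
After op 7 (type): buf='xyzokabc' undo_depth=3 redo_depth=0

Answer: 3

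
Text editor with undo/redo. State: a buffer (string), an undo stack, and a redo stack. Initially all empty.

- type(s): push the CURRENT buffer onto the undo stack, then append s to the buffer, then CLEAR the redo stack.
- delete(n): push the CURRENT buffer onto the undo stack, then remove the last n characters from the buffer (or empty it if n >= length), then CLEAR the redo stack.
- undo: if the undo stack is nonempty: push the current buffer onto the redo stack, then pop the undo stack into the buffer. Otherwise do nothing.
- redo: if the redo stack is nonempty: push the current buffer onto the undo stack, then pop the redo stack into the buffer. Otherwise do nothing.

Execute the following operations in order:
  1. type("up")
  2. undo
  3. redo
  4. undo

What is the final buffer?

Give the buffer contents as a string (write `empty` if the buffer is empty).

Answer: empty

Derivation:
After op 1 (type): buf='up' undo_depth=1 redo_depth=0
After op 2 (undo): buf='(empty)' undo_depth=0 redo_depth=1
After op 3 (redo): buf='up' undo_depth=1 redo_depth=0
After op 4 (undo): buf='(empty)' undo_depth=0 redo_depth=1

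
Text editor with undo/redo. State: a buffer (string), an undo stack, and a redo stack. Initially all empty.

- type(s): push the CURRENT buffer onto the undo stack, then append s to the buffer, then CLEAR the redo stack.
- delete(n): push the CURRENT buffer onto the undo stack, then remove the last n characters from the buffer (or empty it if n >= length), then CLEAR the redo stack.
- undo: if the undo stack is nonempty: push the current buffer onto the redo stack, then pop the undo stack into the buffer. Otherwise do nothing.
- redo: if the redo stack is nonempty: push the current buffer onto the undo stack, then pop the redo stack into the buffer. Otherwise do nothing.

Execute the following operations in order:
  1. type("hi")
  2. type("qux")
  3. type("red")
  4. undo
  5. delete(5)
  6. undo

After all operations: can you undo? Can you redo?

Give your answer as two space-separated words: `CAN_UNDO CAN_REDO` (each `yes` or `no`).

After op 1 (type): buf='hi' undo_depth=1 redo_depth=0
After op 2 (type): buf='hiqux' undo_depth=2 redo_depth=0
After op 3 (type): buf='hiquxred' undo_depth=3 redo_depth=0
After op 4 (undo): buf='hiqux' undo_depth=2 redo_depth=1
After op 5 (delete): buf='(empty)' undo_depth=3 redo_depth=0
After op 6 (undo): buf='hiqux' undo_depth=2 redo_depth=1

Answer: yes yes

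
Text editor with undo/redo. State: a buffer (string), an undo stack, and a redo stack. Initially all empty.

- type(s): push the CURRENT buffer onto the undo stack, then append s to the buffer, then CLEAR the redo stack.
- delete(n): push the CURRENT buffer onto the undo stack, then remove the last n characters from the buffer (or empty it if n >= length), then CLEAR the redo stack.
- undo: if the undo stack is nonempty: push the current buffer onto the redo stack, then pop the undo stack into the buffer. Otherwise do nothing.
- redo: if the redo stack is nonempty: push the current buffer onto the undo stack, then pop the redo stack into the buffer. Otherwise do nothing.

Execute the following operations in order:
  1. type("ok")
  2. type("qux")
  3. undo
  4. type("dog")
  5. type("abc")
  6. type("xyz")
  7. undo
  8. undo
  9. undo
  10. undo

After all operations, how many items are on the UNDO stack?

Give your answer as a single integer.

Answer: 0

Derivation:
After op 1 (type): buf='ok' undo_depth=1 redo_depth=0
After op 2 (type): buf='okqux' undo_depth=2 redo_depth=0
After op 3 (undo): buf='ok' undo_depth=1 redo_depth=1
After op 4 (type): buf='okdog' undo_depth=2 redo_depth=0
After op 5 (type): buf='okdogabc' undo_depth=3 redo_depth=0
After op 6 (type): buf='okdogabcxyz' undo_depth=4 redo_depth=0
After op 7 (undo): buf='okdogabc' undo_depth=3 redo_depth=1
After op 8 (undo): buf='okdog' undo_depth=2 redo_depth=2
After op 9 (undo): buf='ok' undo_depth=1 redo_depth=3
After op 10 (undo): buf='(empty)' undo_depth=0 redo_depth=4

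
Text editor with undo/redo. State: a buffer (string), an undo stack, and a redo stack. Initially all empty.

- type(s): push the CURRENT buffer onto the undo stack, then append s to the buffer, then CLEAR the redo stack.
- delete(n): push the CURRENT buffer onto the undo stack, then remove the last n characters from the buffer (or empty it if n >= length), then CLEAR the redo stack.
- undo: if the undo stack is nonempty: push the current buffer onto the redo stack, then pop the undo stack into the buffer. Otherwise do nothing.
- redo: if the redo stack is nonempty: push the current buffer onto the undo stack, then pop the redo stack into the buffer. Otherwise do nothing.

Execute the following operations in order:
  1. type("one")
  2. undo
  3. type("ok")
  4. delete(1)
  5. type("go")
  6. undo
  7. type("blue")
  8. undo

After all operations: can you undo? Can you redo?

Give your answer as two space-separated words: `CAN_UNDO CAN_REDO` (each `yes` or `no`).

Answer: yes yes

Derivation:
After op 1 (type): buf='one' undo_depth=1 redo_depth=0
After op 2 (undo): buf='(empty)' undo_depth=0 redo_depth=1
After op 3 (type): buf='ok' undo_depth=1 redo_depth=0
After op 4 (delete): buf='o' undo_depth=2 redo_depth=0
After op 5 (type): buf='ogo' undo_depth=3 redo_depth=0
After op 6 (undo): buf='o' undo_depth=2 redo_depth=1
After op 7 (type): buf='oblue' undo_depth=3 redo_depth=0
After op 8 (undo): buf='o' undo_depth=2 redo_depth=1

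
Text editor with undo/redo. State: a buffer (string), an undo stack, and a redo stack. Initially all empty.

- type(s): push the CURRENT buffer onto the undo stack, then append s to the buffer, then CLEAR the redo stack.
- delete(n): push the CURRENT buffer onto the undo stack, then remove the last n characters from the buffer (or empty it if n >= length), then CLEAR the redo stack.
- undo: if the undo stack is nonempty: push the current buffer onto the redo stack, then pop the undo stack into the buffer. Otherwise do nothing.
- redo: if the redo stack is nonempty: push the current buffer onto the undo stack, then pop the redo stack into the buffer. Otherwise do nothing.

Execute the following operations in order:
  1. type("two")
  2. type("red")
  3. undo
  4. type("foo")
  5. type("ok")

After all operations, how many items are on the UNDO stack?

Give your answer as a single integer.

After op 1 (type): buf='two' undo_depth=1 redo_depth=0
After op 2 (type): buf='twored' undo_depth=2 redo_depth=0
After op 3 (undo): buf='two' undo_depth=1 redo_depth=1
After op 4 (type): buf='twofoo' undo_depth=2 redo_depth=0
After op 5 (type): buf='twofoook' undo_depth=3 redo_depth=0

Answer: 3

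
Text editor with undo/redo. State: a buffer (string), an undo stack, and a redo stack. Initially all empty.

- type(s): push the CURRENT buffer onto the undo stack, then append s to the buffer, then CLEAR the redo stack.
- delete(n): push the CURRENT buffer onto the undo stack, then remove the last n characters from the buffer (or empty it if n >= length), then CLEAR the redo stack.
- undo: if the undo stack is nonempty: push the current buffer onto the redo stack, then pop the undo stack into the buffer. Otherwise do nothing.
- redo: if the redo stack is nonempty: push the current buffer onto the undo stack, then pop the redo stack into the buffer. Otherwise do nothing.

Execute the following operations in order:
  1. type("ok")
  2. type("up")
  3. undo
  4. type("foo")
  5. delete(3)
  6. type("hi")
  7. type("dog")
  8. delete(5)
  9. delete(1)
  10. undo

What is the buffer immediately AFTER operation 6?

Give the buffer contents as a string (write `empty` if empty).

Answer: okhi

Derivation:
After op 1 (type): buf='ok' undo_depth=1 redo_depth=0
After op 2 (type): buf='okup' undo_depth=2 redo_depth=0
After op 3 (undo): buf='ok' undo_depth=1 redo_depth=1
After op 4 (type): buf='okfoo' undo_depth=2 redo_depth=0
After op 5 (delete): buf='ok' undo_depth=3 redo_depth=0
After op 6 (type): buf='okhi' undo_depth=4 redo_depth=0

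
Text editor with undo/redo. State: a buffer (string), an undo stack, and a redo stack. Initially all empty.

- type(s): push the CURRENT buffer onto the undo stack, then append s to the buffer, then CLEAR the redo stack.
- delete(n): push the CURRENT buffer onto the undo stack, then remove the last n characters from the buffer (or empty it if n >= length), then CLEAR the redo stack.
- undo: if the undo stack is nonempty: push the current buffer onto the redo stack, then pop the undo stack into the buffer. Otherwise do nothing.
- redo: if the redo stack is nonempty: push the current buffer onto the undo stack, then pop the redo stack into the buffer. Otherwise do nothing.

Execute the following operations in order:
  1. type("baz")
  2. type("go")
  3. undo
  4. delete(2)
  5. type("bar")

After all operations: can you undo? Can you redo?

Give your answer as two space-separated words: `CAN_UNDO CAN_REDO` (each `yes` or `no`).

Answer: yes no

Derivation:
After op 1 (type): buf='baz' undo_depth=1 redo_depth=0
After op 2 (type): buf='bazgo' undo_depth=2 redo_depth=0
After op 3 (undo): buf='baz' undo_depth=1 redo_depth=1
After op 4 (delete): buf='b' undo_depth=2 redo_depth=0
After op 5 (type): buf='bbar' undo_depth=3 redo_depth=0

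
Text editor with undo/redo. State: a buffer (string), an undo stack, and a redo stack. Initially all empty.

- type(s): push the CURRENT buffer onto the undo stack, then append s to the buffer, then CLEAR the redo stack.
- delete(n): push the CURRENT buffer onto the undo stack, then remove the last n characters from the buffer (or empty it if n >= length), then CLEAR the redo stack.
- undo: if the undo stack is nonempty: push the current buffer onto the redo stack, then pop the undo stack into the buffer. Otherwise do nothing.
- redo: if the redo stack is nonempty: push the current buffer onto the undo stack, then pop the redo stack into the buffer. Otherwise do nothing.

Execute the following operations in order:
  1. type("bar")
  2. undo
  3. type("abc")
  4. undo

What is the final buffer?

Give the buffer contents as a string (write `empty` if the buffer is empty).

Answer: empty

Derivation:
After op 1 (type): buf='bar' undo_depth=1 redo_depth=0
After op 2 (undo): buf='(empty)' undo_depth=0 redo_depth=1
After op 3 (type): buf='abc' undo_depth=1 redo_depth=0
After op 4 (undo): buf='(empty)' undo_depth=0 redo_depth=1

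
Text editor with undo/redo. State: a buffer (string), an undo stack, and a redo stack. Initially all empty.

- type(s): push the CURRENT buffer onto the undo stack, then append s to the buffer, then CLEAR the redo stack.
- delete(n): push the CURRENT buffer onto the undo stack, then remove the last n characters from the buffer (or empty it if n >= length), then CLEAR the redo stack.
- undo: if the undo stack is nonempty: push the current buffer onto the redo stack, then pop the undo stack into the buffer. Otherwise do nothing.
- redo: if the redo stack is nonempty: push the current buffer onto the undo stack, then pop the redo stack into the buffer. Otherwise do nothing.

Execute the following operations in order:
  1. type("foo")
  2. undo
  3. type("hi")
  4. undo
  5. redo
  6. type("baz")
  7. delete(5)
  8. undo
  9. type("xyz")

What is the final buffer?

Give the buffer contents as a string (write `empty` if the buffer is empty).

Answer: hibazxyz

Derivation:
After op 1 (type): buf='foo' undo_depth=1 redo_depth=0
After op 2 (undo): buf='(empty)' undo_depth=0 redo_depth=1
After op 3 (type): buf='hi' undo_depth=1 redo_depth=0
After op 4 (undo): buf='(empty)' undo_depth=0 redo_depth=1
After op 5 (redo): buf='hi' undo_depth=1 redo_depth=0
After op 6 (type): buf='hibaz' undo_depth=2 redo_depth=0
After op 7 (delete): buf='(empty)' undo_depth=3 redo_depth=0
After op 8 (undo): buf='hibaz' undo_depth=2 redo_depth=1
After op 9 (type): buf='hibazxyz' undo_depth=3 redo_depth=0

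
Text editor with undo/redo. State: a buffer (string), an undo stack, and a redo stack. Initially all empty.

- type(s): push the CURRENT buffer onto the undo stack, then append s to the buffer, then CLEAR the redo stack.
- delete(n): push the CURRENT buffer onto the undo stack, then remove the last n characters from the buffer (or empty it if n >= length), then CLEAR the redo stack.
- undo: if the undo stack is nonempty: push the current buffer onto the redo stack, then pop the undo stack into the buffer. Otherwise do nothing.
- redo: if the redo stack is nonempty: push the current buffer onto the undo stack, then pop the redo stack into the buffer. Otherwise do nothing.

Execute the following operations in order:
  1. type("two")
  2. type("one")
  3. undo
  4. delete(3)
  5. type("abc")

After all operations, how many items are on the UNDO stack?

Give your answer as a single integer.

After op 1 (type): buf='two' undo_depth=1 redo_depth=0
After op 2 (type): buf='twoone' undo_depth=2 redo_depth=0
After op 3 (undo): buf='two' undo_depth=1 redo_depth=1
After op 4 (delete): buf='(empty)' undo_depth=2 redo_depth=0
After op 5 (type): buf='abc' undo_depth=3 redo_depth=0

Answer: 3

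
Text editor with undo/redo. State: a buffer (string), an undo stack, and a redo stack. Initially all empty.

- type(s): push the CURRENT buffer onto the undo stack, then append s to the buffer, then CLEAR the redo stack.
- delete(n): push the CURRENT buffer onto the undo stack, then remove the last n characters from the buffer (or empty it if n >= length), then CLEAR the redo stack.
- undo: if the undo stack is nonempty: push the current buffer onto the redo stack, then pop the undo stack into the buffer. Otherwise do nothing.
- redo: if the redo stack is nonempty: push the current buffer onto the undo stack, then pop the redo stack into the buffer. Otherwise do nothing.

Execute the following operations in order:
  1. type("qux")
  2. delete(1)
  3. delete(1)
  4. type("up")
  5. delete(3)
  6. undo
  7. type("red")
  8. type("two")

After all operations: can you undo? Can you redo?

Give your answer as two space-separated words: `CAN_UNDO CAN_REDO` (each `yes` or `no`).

After op 1 (type): buf='qux' undo_depth=1 redo_depth=0
After op 2 (delete): buf='qu' undo_depth=2 redo_depth=0
After op 3 (delete): buf='q' undo_depth=3 redo_depth=0
After op 4 (type): buf='qup' undo_depth=4 redo_depth=0
After op 5 (delete): buf='(empty)' undo_depth=5 redo_depth=0
After op 6 (undo): buf='qup' undo_depth=4 redo_depth=1
After op 7 (type): buf='qupred' undo_depth=5 redo_depth=0
After op 8 (type): buf='qupredtwo' undo_depth=6 redo_depth=0

Answer: yes no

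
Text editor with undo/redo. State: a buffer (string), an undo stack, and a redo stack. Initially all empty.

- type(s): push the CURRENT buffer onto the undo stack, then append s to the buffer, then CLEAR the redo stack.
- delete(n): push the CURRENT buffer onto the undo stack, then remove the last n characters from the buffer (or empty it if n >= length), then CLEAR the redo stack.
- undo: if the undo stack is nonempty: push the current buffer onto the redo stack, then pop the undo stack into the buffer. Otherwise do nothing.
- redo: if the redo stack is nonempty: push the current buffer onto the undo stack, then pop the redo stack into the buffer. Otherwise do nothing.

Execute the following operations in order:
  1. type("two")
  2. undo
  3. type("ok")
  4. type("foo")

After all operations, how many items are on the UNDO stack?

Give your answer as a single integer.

Answer: 2

Derivation:
After op 1 (type): buf='two' undo_depth=1 redo_depth=0
After op 2 (undo): buf='(empty)' undo_depth=0 redo_depth=1
After op 3 (type): buf='ok' undo_depth=1 redo_depth=0
After op 4 (type): buf='okfoo' undo_depth=2 redo_depth=0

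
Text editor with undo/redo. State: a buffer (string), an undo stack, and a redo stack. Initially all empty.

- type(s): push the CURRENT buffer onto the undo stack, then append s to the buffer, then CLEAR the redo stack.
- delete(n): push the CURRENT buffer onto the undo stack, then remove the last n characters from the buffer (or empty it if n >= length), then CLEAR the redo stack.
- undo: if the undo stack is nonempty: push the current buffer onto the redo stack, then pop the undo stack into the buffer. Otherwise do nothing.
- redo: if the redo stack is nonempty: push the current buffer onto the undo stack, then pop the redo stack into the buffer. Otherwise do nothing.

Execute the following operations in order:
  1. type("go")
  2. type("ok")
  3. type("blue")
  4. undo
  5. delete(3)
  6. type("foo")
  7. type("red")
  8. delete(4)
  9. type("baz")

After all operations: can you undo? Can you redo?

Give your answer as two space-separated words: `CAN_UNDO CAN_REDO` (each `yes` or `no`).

Answer: yes no

Derivation:
After op 1 (type): buf='go' undo_depth=1 redo_depth=0
After op 2 (type): buf='gook' undo_depth=2 redo_depth=0
After op 3 (type): buf='gookblue' undo_depth=3 redo_depth=0
After op 4 (undo): buf='gook' undo_depth=2 redo_depth=1
After op 5 (delete): buf='g' undo_depth=3 redo_depth=0
After op 6 (type): buf='gfoo' undo_depth=4 redo_depth=0
After op 7 (type): buf='gfoored' undo_depth=5 redo_depth=0
After op 8 (delete): buf='gfo' undo_depth=6 redo_depth=0
After op 9 (type): buf='gfobaz' undo_depth=7 redo_depth=0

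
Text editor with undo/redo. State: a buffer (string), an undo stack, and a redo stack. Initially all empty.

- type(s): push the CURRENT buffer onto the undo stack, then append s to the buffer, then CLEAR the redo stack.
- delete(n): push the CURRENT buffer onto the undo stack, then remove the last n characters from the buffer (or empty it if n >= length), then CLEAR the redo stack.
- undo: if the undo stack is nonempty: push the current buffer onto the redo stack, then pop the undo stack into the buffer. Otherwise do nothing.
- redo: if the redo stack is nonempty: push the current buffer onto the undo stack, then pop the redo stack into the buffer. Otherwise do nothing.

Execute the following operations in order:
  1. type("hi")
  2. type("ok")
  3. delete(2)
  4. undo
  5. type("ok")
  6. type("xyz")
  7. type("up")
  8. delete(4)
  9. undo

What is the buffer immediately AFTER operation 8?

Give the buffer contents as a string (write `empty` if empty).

After op 1 (type): buf='hi' undo_depth=1 redo_depth=0
After op 2 (type): buf='hiok' undo_depth=2 redo_depth=0
After op 3 (delete): buf='hi' undo_depth=3 redo_depth=0
After op 4 (undo): buf='hiok' undo_depth=2 redo_depth=1
After op 5 (type): buf='hiokok' undo_depth=3 redo_depth=0
After op 6 (type): buf='hiokokxyz' undo_depth=4 redo_depth=0
After op 7 (type): buf='hiokokxyzup' undo_depth=5 redo_depth=0
After op 8 (delete): buf='hiokokx' undo_depth=6 redo_depth=0

Answer: hiokokx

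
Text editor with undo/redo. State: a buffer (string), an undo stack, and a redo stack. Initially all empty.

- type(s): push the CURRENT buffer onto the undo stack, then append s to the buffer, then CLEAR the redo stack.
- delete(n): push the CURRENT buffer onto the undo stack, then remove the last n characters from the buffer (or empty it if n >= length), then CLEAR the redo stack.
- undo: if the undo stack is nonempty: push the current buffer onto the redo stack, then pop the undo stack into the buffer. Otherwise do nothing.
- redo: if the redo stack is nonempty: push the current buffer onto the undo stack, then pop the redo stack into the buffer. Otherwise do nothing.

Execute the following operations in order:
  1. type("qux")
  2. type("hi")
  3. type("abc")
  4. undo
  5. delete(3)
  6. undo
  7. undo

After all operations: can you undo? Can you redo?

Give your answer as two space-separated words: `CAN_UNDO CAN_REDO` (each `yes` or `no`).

After op 1 (type): buf='qux' undo_depth=1 redo_depth=0
After op 2 (type): buf='quxhi' undo_depth=2 redo_depth=0
After op 3 (type): buf='quxhiabc' undo_depth=3 redo_depth=0
After op 4 (undo): buf='quxhi' undo_depth=2 redo_depth=1
After op 5 (delete): buf='qu' undo_depth=3 redo_depth=0
After op 6 (undo): buf='quxhi' undo_depth=2 redo_depth=1
After op 7 (undo): buf='qux' undo_depth=1 redo_depth=2

Answer: yes yes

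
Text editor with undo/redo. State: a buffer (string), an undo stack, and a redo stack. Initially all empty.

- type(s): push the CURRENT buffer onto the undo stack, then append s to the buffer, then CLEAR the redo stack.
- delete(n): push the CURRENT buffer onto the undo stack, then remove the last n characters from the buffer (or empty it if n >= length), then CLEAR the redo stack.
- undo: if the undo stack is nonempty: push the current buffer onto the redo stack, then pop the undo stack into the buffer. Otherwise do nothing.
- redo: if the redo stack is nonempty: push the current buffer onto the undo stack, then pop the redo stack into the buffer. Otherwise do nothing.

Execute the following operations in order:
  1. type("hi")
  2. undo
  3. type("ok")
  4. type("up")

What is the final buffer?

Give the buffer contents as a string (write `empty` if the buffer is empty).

After op 1 (type): buf='hi' undo_depth=1 redo_depth=0
After op 2 (undo): buf='(empty)' undo_depth=0 redo_depth=1
After op 3 (type): buf='ok' undo_depth=1 redo_depth=0
After op 4 (type): buf='okup' undo_depth=2 redo_depth=0

Answer: okup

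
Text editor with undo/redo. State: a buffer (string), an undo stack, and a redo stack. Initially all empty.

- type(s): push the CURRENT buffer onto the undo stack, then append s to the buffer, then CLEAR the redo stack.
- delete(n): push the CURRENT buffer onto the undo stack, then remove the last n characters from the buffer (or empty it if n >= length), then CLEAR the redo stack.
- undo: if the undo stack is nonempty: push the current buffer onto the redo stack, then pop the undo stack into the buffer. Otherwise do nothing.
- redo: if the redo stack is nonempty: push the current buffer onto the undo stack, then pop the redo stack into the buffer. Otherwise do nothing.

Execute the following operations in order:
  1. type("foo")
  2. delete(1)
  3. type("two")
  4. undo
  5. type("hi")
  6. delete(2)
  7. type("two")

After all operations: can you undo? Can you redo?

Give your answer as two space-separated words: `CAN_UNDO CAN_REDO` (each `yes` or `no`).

Answer: yes no

Derivation:
After op 1 (type): buf='foo' undo_depth=1 redo_depth=0
After op 2 (delete): buf='fo' undo_depth=2 redo_depth=0
After op 3 (type): buf='fotwo' undo_depth=3 redo_depth=0
After op 4 (undo): buf='fo' undo_depth=2 redo_depth=1
After op 5 (type): buf='fohi' undo_depth=3 redo_depth=0
After op 6 (delete): buf='fo' undo_depth=4 redo_depth=0
After op 7 (type): buf='fotwo' undo_depth=5 redo_depth=0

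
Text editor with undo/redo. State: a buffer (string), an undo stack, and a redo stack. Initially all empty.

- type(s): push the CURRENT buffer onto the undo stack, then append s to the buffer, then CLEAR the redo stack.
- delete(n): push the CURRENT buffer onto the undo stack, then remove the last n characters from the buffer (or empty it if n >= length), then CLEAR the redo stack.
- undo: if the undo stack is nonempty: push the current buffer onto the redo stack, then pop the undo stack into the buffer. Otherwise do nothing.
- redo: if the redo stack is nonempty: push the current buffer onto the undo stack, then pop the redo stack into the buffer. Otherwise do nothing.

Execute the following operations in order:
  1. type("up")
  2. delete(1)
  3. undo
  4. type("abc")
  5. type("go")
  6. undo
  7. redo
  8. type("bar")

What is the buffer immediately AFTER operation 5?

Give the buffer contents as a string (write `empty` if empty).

After op 1 (type): buf='up' undo_depth=1 redo_depth=0
After op 2 (delete): buf='u' undo_depth=2 redo_depth=0
After op 3 (undo): buf='up' undo_depth=1 redo_depth=1
After op 4 (type): buf='upabc' undo_depth=2 redo_depth=0
After op 5 (type): buf='upabcgo' undo_depth=3 redo_depth=0

Answer: upabcgo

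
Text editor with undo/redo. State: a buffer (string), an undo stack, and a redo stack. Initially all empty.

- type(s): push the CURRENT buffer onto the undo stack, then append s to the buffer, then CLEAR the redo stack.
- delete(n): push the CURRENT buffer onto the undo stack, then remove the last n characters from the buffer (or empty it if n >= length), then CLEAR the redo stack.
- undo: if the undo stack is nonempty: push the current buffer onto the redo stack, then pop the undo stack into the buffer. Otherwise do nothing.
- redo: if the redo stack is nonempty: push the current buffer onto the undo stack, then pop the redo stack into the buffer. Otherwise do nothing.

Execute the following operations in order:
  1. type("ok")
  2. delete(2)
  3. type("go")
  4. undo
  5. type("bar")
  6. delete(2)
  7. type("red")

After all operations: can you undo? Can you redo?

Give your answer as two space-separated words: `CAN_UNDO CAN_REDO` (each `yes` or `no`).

Answer: yes no

Derivation:
After op 1 (type): buf='ok' undo_depth=1 redo_depth=0
After op 2 (delete): buf='(empty)' undo_depth=2 redo_depth=0
After op 3 (type): buf='go' undo_depth=3 redo_depth=0
After op 4 (undo): buf='(empty)' undo_depth=2 redo_depth=1
After op 5 (type): buf='bar' undo_depth=3 redo_depth=0
After op 6 (delete): buf='b' undo_depth=4 redo_depth=0
After op 7 (type): buf='bred' undo_depth=5 redo_depth=0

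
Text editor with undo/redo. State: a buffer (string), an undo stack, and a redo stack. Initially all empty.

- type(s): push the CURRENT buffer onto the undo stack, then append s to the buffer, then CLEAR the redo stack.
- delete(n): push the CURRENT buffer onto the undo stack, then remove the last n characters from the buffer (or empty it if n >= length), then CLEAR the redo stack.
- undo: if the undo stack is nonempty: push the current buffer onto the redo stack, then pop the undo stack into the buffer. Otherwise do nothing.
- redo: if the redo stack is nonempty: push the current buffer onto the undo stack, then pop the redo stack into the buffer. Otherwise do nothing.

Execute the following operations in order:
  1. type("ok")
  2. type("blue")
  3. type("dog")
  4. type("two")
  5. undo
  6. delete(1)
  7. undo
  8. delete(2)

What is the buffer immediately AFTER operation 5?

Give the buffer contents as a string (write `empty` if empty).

Answer: okbluedog

Derivation:
After op 1 (type): buf='ok' undo_depth=1 redo_depth=0
After op 2 (type): buf='okblue' undo_depth=2 redo_depth=0
After op 3 (type): buf='okbluedog' undo_depth=3 redo_depth=0
After op 4 (type): buf='okbluedogtwo' undo_depth=4 redo_depth=0
After op 5 (undo): buf='okbluedog' undo_depth=3 redo_depth=1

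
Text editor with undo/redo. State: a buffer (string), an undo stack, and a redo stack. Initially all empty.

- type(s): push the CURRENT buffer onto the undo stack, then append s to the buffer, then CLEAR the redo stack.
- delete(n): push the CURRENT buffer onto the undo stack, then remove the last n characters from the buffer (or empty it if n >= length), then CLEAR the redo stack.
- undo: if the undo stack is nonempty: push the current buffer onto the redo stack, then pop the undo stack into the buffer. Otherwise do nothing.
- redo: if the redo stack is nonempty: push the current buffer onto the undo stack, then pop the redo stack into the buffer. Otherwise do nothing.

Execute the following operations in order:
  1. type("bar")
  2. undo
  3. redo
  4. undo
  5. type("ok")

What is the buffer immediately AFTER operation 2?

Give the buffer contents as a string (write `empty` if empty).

After op 1 (type): buf='bar' undo_depth=1 redo_depth=0
After op 2 (undo): buf='(empty)' undo_depth=0 redo_depth=1

Answer: empty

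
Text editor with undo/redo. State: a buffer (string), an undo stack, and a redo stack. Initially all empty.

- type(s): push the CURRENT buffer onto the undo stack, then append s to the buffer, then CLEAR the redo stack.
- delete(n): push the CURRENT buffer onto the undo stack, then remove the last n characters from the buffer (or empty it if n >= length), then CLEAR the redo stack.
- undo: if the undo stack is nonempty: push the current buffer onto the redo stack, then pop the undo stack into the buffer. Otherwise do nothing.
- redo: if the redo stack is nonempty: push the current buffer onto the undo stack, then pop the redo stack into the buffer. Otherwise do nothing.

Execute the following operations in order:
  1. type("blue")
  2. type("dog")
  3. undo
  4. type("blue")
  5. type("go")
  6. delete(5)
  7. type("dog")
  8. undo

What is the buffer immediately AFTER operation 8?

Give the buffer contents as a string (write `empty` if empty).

Answer: blueb

Derivation:
After op 1 (type): buf='blue' undo_depth=1 redo_depth=0
After op 2 (type): buf='bluedog' undo_depth=2 redo_depth=0
After op 3 (undo): buf='blue' undo_depth=1 redo_depth=1
After op 4 (type): buf='blueblue' undo_depth=2 redo_depth=0
After op 5 (type): buf='bluebluego' undo_depth=3 redo_depth=0
After op 6 (delete): buf='blueb' undo_depth=4 redo_depth=0
After op 7 (type): buf='bluebdog' undo_depth=5 redo_depth=0
After op 8 (undo): buf='blueb' undo_depth=4 redo_depth=1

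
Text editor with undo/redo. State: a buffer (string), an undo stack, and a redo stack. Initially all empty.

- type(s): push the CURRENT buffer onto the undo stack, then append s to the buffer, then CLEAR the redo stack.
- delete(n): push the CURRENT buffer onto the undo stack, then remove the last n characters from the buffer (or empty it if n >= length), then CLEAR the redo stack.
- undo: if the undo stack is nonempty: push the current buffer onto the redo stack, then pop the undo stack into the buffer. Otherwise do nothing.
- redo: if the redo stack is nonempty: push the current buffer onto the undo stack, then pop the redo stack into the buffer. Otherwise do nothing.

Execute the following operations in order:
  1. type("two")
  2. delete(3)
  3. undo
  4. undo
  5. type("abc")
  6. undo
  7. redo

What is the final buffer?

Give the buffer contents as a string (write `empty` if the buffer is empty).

After op 1 (type): buf='two' undo_depth=1 redo_depth=0
After op 2 (delete): buf='(empty)' undo_depth=2 redo_depth=0
After op 3 (undo): buf='two' undo_depth=1 redo_depth=1
After op 4 (undo): buf='(empty)' undo_depth=0 redo_depth=2
After op 5 (type): buf='abc' undo_depth=1 redo_depth=0
After op 6 (undo): buf='(empty)' undo_depth=0 redo_depth=1
After op 7 (redo): buf='abc' undo_depth=1 redo_depth=0

Answer: abc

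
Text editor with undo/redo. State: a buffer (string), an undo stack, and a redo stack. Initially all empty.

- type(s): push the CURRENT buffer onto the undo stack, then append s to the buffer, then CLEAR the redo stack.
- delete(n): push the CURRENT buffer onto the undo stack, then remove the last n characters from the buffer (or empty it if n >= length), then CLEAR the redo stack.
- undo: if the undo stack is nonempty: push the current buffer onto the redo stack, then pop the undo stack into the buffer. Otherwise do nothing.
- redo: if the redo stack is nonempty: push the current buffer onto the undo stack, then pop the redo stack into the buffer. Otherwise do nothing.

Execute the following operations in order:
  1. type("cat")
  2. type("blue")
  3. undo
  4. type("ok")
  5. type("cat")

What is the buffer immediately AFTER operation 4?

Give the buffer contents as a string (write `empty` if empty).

After op 1 (type): buf='cat' undo_depth=1 redo_depth=0
After op 2 (type): buf='catblue' undo_depth=2 redo_depth=0
After op 3 (undo): buf='cat' undo_depth=1 redo_depth=1
After op 4 (type): buf='catok' undo_depth=2 redo_depth=0

Answer: catok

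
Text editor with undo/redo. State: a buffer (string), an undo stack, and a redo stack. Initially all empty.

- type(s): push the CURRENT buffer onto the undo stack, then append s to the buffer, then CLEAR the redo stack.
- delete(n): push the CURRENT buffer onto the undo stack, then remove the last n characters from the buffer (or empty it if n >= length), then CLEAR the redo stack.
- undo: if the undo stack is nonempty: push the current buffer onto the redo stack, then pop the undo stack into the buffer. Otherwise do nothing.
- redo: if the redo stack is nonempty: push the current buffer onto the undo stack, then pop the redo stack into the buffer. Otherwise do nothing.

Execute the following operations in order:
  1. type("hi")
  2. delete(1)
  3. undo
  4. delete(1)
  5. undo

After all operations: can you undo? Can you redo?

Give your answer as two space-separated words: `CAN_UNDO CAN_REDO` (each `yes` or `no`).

Answer: yes yes

Derivation:
After op 1 (type): buf='hi' undo_depth=1 redo_depth=0
After op 2 (delete): buf='h' undo_depth=2 redo_depth=0
After op 3 (undo): buf='hi' undo_depth=1 redo_depth=1
After op 4 (delete): buf='h' undo_depth=2 redo_depth=0
After op 5 (undo): buf='hi' undo_depth=1 redo_depth=1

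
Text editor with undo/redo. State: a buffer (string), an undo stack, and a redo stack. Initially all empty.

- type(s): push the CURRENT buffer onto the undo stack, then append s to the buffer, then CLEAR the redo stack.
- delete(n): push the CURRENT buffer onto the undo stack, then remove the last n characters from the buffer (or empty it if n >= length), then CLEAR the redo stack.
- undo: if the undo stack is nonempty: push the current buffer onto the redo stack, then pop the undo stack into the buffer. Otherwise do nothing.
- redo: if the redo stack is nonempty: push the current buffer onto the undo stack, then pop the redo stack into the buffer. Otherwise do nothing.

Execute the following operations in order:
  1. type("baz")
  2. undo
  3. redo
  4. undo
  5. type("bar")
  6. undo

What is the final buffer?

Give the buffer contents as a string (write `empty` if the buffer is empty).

Answer: empty

Derivation:
After op 1 (type): buf='baz' undo_depth=1 redo_depth=0
After op 2 (undo): buf='(empty)' undo_depth=0 redo_depth=1
After op 3 (redo): buf='baz' undo_depth=1 redo_depth=0
After op 4 (undo): buf='(empty)' undo_depth=0 redo_depth=1
After op 5 (type): buf='bar' undo_depth=1 redo_depth=0
After op 6 (undo): buf='(empty)' undo_depth=0 redo_depth=1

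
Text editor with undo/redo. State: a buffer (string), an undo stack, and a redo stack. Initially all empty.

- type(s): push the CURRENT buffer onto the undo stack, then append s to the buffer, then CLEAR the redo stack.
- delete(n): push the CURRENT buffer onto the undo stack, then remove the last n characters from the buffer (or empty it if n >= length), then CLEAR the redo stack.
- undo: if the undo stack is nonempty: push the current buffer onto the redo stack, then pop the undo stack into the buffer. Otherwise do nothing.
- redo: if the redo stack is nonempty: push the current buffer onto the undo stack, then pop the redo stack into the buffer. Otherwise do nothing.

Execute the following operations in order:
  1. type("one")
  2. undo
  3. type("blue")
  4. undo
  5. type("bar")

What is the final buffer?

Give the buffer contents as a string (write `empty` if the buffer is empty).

Answer: bar

Derivation:
After op 1 (type): buf='one' undo_depth=1 redo_depth=0
After op 2 (undo): buf='(empty)' undo_depth=0 redo_depth=1
After op 3 (type): buf='blue' undo_depth=1 redo_depth=0
After op 4 (undo): buf='(empty)' undo_depth=0 redo_depth=1
After op 5 (type): buf='bar' undo_depth=1 redo_depth=0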